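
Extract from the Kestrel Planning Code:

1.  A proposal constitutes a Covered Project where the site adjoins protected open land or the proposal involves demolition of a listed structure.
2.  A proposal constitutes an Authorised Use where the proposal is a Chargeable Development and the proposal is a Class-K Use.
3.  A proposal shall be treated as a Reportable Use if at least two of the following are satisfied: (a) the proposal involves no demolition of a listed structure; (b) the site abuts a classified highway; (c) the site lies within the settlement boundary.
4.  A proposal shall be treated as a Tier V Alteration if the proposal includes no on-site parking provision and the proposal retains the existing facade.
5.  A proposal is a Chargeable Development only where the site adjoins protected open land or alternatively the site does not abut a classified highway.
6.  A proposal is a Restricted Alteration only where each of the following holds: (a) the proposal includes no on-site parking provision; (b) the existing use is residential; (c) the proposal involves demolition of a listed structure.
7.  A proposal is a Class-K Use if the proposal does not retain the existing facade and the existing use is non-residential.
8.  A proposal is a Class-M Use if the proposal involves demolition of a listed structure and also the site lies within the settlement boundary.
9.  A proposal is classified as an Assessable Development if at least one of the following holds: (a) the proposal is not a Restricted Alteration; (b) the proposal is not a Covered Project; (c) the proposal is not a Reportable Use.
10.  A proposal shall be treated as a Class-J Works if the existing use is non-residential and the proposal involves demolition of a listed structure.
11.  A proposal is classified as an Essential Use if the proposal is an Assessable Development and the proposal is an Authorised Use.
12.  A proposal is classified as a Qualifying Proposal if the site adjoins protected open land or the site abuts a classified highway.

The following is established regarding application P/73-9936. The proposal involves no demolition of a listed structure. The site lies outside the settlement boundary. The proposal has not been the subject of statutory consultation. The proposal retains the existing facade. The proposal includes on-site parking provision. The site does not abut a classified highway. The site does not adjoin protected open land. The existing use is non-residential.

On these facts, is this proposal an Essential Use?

paragraph 6 — Restricted Alteration: [the proposal includes no on-site parking provision? no] AND [the existing use is residential? no] AND [the proposal involves demolition of a listed structure? no] → not satisfied.
paragraph 1 — Covered Project: [the site adjoins protected open land? no] OR [the proposal involves demolition of a listed structure? no] → not satisfied.
paragraph 3 — Reportable Use: the proposal involves no demolition of a listed structure? yes; the site abuts a classified highway? no; the site lies within the settlement boundary? no — 1 of 3 hold (need ≥2) → not satisfied.
paragraph 9 — Assessable Development: [not a Restricted Alteration (paragraph 6)? yes] OR [not a Covered Project (paragraph 1)? yes] OR [not a Reportable Use (paragraph 3)? yes] → satisfied.
paragraph 5 — Chargeable Development: [the site adjoins protected open land? no] OR [the site does not abut a classified highway? yes] → satisfied.
paragraph 7 — Class-K Use: [the proposal does not retain the existing facade? no] AND [the existing use is non-residential? yes] → not satisfied.
paragraph 2 — Authorised Use: [Chargeable Development (paragraph 5)? yes] AND [Class-K Use (paragraph 7)? no] → not satisfied.
paragraph 11 — Essential Use: [Assessable Development (paragraph 9)? yes] AND [Authorised Use (paragraph 2)? no] → not satisfied.

No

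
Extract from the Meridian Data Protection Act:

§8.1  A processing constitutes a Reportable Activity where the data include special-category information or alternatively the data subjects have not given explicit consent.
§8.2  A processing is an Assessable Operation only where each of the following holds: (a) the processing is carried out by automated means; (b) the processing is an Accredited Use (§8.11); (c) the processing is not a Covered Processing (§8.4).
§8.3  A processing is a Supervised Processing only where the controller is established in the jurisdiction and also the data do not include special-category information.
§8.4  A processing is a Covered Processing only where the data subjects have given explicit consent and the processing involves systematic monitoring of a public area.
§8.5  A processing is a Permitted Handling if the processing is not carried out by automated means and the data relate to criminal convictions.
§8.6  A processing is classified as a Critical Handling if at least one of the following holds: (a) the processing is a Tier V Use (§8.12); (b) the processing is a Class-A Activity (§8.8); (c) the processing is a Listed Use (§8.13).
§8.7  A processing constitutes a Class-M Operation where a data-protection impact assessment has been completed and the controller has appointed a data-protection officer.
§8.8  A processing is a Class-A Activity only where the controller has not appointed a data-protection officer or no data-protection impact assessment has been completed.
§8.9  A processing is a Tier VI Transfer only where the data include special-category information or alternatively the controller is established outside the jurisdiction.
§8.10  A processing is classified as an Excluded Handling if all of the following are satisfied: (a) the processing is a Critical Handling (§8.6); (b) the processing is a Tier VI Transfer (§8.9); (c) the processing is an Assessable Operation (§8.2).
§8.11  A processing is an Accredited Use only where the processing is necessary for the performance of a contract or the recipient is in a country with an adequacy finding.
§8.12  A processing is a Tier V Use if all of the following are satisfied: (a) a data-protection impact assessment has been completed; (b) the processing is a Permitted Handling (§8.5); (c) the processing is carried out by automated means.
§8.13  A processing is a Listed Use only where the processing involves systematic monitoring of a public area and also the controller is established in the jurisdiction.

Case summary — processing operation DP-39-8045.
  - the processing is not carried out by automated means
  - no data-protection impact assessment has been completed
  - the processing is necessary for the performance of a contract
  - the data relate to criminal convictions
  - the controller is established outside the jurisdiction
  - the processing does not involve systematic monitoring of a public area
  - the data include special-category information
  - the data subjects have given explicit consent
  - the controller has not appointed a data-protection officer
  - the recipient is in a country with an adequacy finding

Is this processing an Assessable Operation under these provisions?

§8.11 — Accredited Use: [the processing is necessary for the performance of a contract? yes] OR [the recipient is in a country with an adequacy finding? yes] → satisfied.
§8.4 — Covered Processing: [the data subjects have given explicit consent? yes] AND [the processing involves systematic monitoring of a public area? no] → not satisfied.
§8.2 — Assessable Operation: [the processing is carried out by automated means? no] AND [Accredited Use (§8.11)? yes] AND [not a Covered Processing (§8.4)? yes] → not satisfied.

No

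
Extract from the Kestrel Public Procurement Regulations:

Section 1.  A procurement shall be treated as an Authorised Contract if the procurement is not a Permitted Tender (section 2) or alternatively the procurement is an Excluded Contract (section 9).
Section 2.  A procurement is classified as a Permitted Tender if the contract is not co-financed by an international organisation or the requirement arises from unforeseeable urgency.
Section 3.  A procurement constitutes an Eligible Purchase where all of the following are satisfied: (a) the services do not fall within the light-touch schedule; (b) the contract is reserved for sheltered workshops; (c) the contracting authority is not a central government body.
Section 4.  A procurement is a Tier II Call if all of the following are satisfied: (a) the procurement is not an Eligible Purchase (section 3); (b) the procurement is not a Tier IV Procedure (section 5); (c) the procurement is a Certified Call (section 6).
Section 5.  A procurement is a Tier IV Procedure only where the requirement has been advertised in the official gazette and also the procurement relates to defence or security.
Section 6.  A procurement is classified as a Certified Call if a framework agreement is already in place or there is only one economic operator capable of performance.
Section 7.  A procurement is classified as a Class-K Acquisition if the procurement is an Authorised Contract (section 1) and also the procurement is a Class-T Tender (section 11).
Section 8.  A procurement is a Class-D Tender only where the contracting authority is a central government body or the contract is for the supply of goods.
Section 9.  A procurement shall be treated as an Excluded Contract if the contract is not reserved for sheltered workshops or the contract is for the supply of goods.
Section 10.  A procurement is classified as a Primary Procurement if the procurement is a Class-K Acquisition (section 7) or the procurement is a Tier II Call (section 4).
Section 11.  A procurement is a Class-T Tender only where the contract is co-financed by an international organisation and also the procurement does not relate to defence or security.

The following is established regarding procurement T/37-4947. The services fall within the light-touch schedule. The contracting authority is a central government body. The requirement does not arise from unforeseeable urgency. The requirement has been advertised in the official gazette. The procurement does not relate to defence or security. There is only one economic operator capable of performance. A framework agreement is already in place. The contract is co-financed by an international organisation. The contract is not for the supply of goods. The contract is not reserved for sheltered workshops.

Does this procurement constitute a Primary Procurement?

Yes

Under section 2: the contract is not co-financed by an international organisation? no; or the requirement arises from unforeseeable urgency? no. So the procurement is not a Permitted Tender.
Under section 9: the contract is not reserved for sheltered workshops? yes; or the contract is for the supply of goods? no. So the procurement is an Excluded Contract.
Under section 1: not a Permitted Tender (section 2)? yes; or Excluded Contract (section 9)? yes. So the procurement is an Authorised Contract.
Under section 11: the contract is co-financed by an international organisation? yes; and the procurement does not relate to defence or security? yes. So the procurement is a Class-T Tender.
Under section 7: Authorised Contract (section 1)? yes; and Class-T Tender (section 11)? yes. So the procurement is a Class-K Acquisition.
Under section 3: the services do not fall within the light-touch schedule? no; and the contract is reserved for sheltered workshops? no; and the contracting authority is not a central government body? no. So the procurement is not an Eligible Purchase.
Under section 5: the requirement has been advertised in the official gazette? yes; and the procurement relates to defence or security? no. So the procurement is not a Tier IV Procedure.
Under section 6: a framework agreement is already in place? yes; or there is only one economic operator capable of performance? yes. So the procurement is a Certified Call.
Under section 4: not an Eligible Purchase (section 3)? yes; and not a Tier IV Procedure (section 5)? yes; and Certified Call (section 6)? yes. So the procurement is a Tier II Call.
Under section 10: Class-K Acquisition (section 7)? yes; or Tier II Call (section 4)? yes. So the procurement is a Primary Procurement.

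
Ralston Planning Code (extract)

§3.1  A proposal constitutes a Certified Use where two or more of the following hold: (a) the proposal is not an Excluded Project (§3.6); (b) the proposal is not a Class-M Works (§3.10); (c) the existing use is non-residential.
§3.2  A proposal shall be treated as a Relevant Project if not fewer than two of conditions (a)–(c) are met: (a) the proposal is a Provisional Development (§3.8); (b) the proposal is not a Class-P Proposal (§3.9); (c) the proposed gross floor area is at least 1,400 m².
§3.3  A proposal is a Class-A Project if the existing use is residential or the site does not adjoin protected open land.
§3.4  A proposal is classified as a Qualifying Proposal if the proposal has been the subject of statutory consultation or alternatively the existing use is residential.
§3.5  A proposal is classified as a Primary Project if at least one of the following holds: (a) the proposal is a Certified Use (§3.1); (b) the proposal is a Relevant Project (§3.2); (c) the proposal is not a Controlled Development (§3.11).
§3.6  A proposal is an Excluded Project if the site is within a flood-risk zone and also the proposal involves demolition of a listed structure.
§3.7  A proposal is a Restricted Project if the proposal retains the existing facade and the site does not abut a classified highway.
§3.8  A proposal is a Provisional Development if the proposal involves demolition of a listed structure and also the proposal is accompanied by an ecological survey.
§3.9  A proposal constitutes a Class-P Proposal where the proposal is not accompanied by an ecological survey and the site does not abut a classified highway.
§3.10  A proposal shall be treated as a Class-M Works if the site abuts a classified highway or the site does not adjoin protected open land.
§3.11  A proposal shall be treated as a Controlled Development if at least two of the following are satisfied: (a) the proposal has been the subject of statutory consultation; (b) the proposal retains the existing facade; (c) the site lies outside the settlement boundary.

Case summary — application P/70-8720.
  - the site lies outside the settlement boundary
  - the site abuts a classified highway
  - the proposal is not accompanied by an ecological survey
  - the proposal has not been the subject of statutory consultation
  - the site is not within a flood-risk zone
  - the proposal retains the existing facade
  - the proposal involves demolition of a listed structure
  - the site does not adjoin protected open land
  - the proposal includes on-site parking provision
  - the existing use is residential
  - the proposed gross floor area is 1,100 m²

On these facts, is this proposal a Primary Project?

§3.6 — Excluded Project: [the site is within a flood-risk zone? no] AND [the proposal involves demolition of a listed structure? yes] → not satisfied.
§3.10 — Class-M Works: [the site abuts a classified highway? yes] OR [the site does not adjoin protected open land? yes] → satisfied.
§3.1 — Certified Use: not an Excluded Project (§3.6)? yes; not a Class-M Works (§3.10)? no; the existing use is non-residential? no — 1 of 3 hold (need ≥2) → not satisfied.
§3.8 — Provisional Development: [the proposal involves demolition of a listed structure? yes] AND [the proposal is accompanied by an ecological survey? no] → not satisfied.
§3.9 — Class-P Proposal: [the proposal is not accompanied by an ecological survey? yes] AND [the site does not abut a classified highway? no] → not satisfied.
§3.2 — Relevant Project: Provisional Development (§3.8)? no; not a Class-P Proposal (§3.9)? yes; proposed gross floor area: 1,100 m² ≥ 1,400 m²? no — 1 of 3 hold (need ≥2) → not satisfied.
§3.11 — Controlled Development: the proposal has been the subject of statutory consultation? no; the proposal retains the existing facade? yes; the site lies outside the settlement boundary? yes — 2 of 3 hold (need ≥2) → satisfied.
§3.5 — Primary Project: [Certified Use (§3.1)? no] OR [Relevant Project (§3.2)? no] OR [not a Controlled Development (§3.11)? no] → not satisfied.

No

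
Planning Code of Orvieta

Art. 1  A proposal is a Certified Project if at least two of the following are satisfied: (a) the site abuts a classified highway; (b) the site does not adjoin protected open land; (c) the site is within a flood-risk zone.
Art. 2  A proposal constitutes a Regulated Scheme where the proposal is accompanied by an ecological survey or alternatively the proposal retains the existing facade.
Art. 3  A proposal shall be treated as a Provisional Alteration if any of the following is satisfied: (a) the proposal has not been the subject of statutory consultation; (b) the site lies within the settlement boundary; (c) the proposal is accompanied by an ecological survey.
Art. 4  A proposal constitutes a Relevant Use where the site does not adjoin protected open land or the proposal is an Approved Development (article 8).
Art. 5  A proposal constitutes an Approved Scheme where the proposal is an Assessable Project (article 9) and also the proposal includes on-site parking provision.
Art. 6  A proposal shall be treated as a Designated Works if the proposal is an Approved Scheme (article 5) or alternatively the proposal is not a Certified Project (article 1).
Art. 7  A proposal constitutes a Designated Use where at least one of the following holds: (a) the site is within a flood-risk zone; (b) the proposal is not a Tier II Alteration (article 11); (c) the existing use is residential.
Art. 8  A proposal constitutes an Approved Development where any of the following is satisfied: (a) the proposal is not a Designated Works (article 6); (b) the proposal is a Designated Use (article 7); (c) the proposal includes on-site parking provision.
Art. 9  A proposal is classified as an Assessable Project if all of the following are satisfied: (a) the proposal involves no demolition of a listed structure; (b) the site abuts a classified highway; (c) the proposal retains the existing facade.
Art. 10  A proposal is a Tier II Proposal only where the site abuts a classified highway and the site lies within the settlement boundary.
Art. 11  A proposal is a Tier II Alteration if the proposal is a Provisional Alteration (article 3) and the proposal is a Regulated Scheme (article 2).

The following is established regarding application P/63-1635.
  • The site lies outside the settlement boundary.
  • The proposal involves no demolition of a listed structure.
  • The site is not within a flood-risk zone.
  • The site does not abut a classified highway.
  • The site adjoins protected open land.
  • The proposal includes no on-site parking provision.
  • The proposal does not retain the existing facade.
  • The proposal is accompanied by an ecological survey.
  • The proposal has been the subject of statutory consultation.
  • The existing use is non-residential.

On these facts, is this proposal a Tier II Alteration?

Yes

Under article 3: the proposal has not been the subject of statutory consultation? no; or the site lies within the settlement boundary? no; or the proposal is accompanied by an ecological survey? yes. So the proposal is a Provisional Alteration.
Under article 2: the proposal is accompanied by an ecological survey? yes; or the proposal retains the existing facade? no. So the proposal is a Regulated Scheme.
Under article 11: Provisional Alteration (article 3)? yes; and Regulated Scheme (article 2)? yes. So the proposal is a Tier II Alteration.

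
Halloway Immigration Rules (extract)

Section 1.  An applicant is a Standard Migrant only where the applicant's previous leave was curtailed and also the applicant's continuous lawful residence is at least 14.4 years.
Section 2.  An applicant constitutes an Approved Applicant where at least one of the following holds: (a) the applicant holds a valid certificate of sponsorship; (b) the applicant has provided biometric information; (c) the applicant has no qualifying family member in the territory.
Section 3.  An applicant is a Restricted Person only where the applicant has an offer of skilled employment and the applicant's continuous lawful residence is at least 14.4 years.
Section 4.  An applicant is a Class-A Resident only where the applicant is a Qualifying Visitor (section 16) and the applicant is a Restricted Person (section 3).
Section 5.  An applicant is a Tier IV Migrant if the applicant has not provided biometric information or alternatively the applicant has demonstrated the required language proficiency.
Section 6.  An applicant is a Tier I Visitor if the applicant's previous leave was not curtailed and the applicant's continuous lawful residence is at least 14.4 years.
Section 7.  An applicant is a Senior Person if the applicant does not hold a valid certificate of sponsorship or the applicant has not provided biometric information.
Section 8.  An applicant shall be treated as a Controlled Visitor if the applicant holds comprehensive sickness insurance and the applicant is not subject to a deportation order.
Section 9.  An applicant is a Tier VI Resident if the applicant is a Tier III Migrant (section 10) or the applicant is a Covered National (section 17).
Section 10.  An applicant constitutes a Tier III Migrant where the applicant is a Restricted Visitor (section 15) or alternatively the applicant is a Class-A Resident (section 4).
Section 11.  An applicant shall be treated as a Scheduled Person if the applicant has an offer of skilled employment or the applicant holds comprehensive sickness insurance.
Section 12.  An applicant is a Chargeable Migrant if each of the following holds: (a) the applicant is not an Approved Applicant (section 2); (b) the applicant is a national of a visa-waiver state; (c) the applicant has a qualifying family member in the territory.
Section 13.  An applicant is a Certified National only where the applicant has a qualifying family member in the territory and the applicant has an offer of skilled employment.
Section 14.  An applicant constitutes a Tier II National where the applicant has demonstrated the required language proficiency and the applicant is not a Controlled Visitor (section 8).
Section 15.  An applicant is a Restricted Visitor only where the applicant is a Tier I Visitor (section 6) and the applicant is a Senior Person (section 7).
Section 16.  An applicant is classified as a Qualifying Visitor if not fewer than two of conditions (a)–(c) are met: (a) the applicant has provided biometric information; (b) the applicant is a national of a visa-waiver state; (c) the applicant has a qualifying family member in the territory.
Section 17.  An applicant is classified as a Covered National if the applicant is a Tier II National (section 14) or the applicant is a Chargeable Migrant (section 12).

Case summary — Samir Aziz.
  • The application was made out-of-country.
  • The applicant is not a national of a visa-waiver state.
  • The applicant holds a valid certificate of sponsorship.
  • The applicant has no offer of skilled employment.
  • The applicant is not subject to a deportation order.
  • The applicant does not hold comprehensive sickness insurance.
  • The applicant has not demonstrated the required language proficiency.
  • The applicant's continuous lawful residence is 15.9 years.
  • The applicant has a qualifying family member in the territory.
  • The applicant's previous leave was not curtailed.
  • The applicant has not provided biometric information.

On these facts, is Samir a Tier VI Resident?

Under section 6: the applicant's previous leave was not curtailed? yes; and applicant's continuous lawful residence: 15.9 years ≥ 14.4 years? yes. So the applicant is a Tier I Visitor.
Under section 7: the applicant does not hold a valid certificate of sponsorship? no; or the applicant has not provided biometric information? yes. So the applicant is a Senior Person.
Under section 15: Tier I Visitor (section 6)? yes; and Senior Person (section 7)? yes. So the applicant is a Restricted Visitor.
Under section 16: the applicant has provided biometric information? no; the applicant is a national of a visa-waiver state? no; the applicant has a qualifying family member in the territory? yes — 1 of 3 hold (need ≥2) → not satisfied.
Under section 3: the applicant has an offer of skilled employment? no; and applicant's continuous lawful residence: 15.9 years ≥ 14.4 years? yes. So the applicant is not a Restricted Person.
Under section 4: Qualifying Visitor (section 16)? no; and Restricted Person (section 3)? no. So the applicant is not a Class-A Resident.
Under section 10: Restricted Visitor (section 15)? yes; or Class-A Resident (section 4)? no. So the applicant is a Tier III Migrant.
Under section 8: the applicant holds comprehensive sickness insurance? no; and the applicant is not subject to a deportation order? yes. So the applicant is not a Controlled Visitor.
Under section 14: the applicant has demonstrated the required language proficiency? no; and not a Controlled Visitor (section 8)? yes. So the applicant is not a Tier II National.
Under section 2: the applicant holds a valid certificate of sponsorship? yes; or the applicant has provided biometric information? no; or the applicant has no qualifying family member in the territory? no. So the applicant is an Approved Applicant.
Under section 12: not an Approved Applicant (section 2)? no; and the applicant is a national of a visa-waiver state? no; and the applicant has a qualifying family member in the territory? yes. So the applicant is not a Chargeable Migrant.
Under section 17: Tier II National (section 14)? no; or Chargeable Migrant (section 12)? no. So the applicant is not a Covered National.
Under section 9: Tier III Migrant (section 10)? yes; or Covered National (section 17)? no. So the applicant is a Tier VI Resident.

Yes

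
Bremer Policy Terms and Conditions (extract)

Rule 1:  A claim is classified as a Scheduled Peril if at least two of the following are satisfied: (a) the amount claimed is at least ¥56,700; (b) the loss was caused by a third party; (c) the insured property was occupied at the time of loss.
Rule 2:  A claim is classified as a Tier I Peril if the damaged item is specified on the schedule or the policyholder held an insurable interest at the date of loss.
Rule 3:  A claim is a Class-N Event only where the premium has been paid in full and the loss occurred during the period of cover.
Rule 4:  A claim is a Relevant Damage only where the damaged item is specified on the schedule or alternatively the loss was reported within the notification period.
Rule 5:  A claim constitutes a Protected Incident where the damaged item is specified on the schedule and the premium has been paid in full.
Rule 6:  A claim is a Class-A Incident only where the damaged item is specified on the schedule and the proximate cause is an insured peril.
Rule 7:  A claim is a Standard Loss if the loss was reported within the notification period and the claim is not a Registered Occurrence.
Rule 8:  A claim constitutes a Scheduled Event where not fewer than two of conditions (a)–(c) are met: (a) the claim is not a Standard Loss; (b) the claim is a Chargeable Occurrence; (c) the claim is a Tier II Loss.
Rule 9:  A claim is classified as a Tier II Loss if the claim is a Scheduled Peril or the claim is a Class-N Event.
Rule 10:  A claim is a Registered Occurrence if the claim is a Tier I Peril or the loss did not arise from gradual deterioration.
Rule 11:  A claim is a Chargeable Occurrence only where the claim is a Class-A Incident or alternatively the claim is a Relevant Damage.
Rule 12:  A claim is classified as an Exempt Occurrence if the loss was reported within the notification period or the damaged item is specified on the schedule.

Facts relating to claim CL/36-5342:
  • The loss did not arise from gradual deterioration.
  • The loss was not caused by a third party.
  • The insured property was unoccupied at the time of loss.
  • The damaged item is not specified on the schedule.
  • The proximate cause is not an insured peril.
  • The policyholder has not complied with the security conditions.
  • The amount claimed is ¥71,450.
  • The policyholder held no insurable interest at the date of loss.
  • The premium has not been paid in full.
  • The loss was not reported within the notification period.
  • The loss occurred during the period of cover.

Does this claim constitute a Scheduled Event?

No

Under rule 2: the damaged item is specified on the schedule? no; or the policyholder held an insurable interest at the date of loss? no. So the claim is not a Tier I Peril.
Under rule 10: Tier I Peril (rule 2)? no; or the loss did not arise from gradual deterioration? yes. So the claim is a Registered Occurrence.
Under rule 7: the loss was reported within the notification period? no; and not a Registered Occurrence (rule 10)? no. So the claim is not a Standard Loss.
Under rule 6: the damaged item is specified on the schedule? no; and the proximate cause is an insured peril? no. So the claim is not a Class-A Incident.
Under rule 4: the damaged item is specified on the schedule? no; or the loss was reported within the notification period? no. So the claim is not a Relevant Damage.
Under rule 11: Class-A Incident (rule 6)? no; or Relevant Damage (rule 4)? no. So the claim is not a Chargeable Occurrence.
Under rule 1: amount claimed: ¥71,450 ≥ ¥56,700? yes; the loss was caused by a third party? no; the insured property was occupied at the time of loss? no — 1 of 3 hold (need ≥2) → not satisfied.
Under rule 3: the premium has been paid in full? no; and the loss occurred during the period of cover? yes. So the claim is not a Class-N Event.
Under rule 9: Scheduled Peril (rule 1)? no; or Class-N Event (rule 3)? no. So the claim is not a Tier II Loss.
Under rule 8: not a Standard Loss (rule 7)? yes; Chargeable Occurrence (rule 11)? no; Tier II Loss (rule 9)? no — 1 of 3 hold (need ≥2) → not satisfied.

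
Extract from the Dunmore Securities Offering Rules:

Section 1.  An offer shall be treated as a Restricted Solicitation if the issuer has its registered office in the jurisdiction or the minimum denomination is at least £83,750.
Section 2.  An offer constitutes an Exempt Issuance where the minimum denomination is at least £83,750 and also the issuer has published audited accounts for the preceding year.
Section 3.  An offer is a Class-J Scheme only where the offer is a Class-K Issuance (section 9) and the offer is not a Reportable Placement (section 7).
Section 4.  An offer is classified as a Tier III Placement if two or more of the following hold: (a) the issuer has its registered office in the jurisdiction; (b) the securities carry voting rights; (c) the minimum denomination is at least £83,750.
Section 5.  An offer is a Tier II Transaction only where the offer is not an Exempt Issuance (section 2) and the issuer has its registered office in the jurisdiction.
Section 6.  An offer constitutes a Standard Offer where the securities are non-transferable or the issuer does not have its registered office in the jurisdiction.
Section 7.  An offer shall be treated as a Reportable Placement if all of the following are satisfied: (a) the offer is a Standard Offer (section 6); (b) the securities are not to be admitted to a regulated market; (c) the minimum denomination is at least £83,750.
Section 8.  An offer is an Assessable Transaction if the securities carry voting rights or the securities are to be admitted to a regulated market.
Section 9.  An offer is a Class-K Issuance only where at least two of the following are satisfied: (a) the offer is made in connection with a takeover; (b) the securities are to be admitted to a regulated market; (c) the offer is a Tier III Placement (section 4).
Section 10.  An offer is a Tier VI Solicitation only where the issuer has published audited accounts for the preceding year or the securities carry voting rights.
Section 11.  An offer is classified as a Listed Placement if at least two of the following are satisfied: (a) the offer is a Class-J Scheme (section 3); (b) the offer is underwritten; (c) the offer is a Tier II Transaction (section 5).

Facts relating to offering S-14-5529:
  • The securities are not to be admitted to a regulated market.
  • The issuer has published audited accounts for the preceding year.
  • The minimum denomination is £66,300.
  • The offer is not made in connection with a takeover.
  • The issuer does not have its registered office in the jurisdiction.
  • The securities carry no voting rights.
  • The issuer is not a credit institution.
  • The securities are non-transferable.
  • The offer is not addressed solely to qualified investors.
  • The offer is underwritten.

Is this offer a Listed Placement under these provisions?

No

section 4 — Tier III Placement: the issuer has its registered office in the jurisdiction? no; the securities carry voting rights? no; minimum denomination: £66,300 ≥ £83,750? no — 0 of 3 hold (need ≥2) → not satisfied.
section 9 — Class-K Issuance: the offer is made in connection with a takeover? no; the securities are to be admitted to a regulated market? no; Tier III Placement (section 4)? no — 0 of 3 hold (need ≥2) → not satisfied.
section 6 — Standard Offer: [the securities are non-transferable? yes] OR [the issuer does not have its registered office in the jurisdiction? yes] → satisfied.
section 7 — Reportable Placement: [Standard Offer (section 6)? yes] AND [the securities are not to be admitted to a regulated market? yes] AND [minimum denomination: £66,300 ≥ £83,750? no] → not satisfied.
section 3 — Class-J Scheme: [Class-K Issuance (section 9)? no] AND [not a Reportable Placement (section 7)? yes] → not satisfied.
section 2 — Exempt Issuance: [minimum denomination: £66,300 ≥ £83,750? no] AND [the issuer has published audited accounts for the preceding year? yes] → not satisfied.
section 5 — Tier II Transaction: [not an Exempt Issuance (section 2)? yes] AND [the issuer has its registered office in the jurisdiction? no] → not satisfied.
section 11 — Listed Placement: Class-J Scheme (section 3)? no; the offer is underwritten? yes; Tier II Transaction (section 5)? no — 1 of 3 hold (need ≥2) → not satisfied.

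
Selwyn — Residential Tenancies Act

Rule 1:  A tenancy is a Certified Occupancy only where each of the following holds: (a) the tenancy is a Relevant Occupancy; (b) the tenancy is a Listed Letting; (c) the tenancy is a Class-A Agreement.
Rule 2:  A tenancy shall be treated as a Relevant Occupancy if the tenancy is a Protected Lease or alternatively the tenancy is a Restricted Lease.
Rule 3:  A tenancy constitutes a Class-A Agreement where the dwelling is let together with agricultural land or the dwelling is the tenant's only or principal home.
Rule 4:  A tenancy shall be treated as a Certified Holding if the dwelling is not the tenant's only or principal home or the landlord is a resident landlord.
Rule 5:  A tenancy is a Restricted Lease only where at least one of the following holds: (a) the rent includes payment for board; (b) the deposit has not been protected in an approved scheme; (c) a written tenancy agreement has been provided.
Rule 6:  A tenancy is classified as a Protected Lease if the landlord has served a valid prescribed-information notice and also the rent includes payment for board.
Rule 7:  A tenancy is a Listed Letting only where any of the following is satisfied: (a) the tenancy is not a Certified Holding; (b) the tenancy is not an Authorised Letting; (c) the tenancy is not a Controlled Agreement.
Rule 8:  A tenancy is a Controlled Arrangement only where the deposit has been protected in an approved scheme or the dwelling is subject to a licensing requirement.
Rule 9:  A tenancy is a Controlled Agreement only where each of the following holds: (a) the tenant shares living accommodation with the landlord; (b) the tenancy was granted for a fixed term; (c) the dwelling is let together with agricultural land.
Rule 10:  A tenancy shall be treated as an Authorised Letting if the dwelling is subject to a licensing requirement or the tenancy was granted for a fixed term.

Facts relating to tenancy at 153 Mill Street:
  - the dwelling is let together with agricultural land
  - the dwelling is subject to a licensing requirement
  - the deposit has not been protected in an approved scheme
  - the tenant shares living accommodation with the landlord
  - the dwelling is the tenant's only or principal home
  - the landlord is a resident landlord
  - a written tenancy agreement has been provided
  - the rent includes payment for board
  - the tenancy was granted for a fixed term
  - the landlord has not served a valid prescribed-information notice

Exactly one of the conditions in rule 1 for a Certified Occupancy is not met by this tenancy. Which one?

rule 6 — Protected Lease: [the landlord has served a valid prescribed-information notice? no] AND [the rent includes payment for board? yes] → not satisfied.
rule 5 — Restricted Lease: [the rent includes payment for board? yes] OR [the deposit has not been protected in an approved scheme? yes] OR [a written tenancy agreement has been provided? yes] → satisfied.
rule 2 — Relevant Occupancy: [Protected Lease (rule 6)? no] OR [Restricted Lease (rule 5)? yes] → satisfied.
rule 4 — Certified Holding: [the dwelling is not the tenant's only or principal home? no] OR [the landlord is a resident landlord? yes] → satisfied.
rule 10 — Authorised Letting: [the dwelling is subject to a licensing requirement? yes] OR [the tenancy was granted for a fixed term? yes] → satisfied.
rule 9 — Controlled Agreement: [the tenant shares living accommodation with the landlord? yes] AND [the tenancy was granted for a fixed term? yes] AND [the dwelling is let together with agricultural land? yes] → satisfied.
rule 7 — Listed Letting: [not a Certified Holding (rule 4)? no] OR [not an Authorised Letting (rule 10)? no] OR [not a Controlled Agreement (rule 9)? no] → not satisfied.
rule 3 — Class-A Agreement: [the dwelling is let together with agricultural land? yes] OR [the dwelling is the tenant's only or principal home? yes] → satisfied.
rule 1 — Certified Occupancy: [Relevant Occupancy (rule 2)? yes] AND [Listed Letting (rule 7)? no] AND [Class-A Agreement (rule 3)? yes] → not satisfied.

Listed Letting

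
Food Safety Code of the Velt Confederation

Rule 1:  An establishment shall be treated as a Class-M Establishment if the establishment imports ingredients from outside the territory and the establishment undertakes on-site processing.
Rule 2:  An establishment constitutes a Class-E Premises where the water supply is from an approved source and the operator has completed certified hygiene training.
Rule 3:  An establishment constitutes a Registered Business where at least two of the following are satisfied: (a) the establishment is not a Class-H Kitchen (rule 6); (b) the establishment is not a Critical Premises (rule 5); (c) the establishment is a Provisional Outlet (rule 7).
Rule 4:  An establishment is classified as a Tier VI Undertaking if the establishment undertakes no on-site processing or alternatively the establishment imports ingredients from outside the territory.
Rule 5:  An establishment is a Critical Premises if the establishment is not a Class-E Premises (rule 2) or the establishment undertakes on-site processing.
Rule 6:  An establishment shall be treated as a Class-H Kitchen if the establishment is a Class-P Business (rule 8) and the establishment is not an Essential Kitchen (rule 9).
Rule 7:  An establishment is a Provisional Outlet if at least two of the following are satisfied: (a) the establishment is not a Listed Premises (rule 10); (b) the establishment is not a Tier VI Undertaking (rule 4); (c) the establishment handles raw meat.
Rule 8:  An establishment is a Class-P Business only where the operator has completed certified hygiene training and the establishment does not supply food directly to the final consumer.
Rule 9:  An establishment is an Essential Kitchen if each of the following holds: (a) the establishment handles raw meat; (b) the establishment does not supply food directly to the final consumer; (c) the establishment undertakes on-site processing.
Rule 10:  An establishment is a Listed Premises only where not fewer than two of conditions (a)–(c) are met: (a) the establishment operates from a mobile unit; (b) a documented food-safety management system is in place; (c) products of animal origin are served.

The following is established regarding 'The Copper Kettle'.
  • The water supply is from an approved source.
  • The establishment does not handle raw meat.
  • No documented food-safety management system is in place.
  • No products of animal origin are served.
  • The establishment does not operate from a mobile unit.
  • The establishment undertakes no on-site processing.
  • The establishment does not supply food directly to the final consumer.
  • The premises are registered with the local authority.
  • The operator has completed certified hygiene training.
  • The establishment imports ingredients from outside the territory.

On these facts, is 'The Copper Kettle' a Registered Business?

No

rule 8 — Class-P Business: [the operator has completed certified hygiene training? yes] AND [the establishment does not supply food directly to the final consumer? yes] → satisfied.
rule 9 — Essential Kitchen: [the establishment handles raw meat? no] AND [the establishment does not supply food directly to the final consumer? yes] AND [the establishment undertakes on-site processing? no] → not satisfied.
rule 6 — Class-H Kitchen: [Class-P Business (rule 8)? yes] AND [not an Essential Kitchen (rule 9)? yes] → satisfied.
rule 2 — Class-E Premises: [the water supply is from an approved source? yes] AND [the operator has completed certified hygiene training? yes] → satisfied.
rule 5 — Critical Premises: [not a Class-E Premises (rule 2)? no] OR [the establishment undertakes on-site processing? no] → not satisfied.
rule 10 — Listed Premises: the establishment operates from a mobile unit? no; a documented food-safety management system is in place? no; products of animal origin are served? no — 0 of 3 hold (need ≥2) → not satisfied.
rule 4 — Tier VI Undertaking: [the establishment undertakes no on-site processing? yes] OR [the establishment imports ingredients from outside the territory? yes] → satisfied.
rule 7 — Provisional Outlet: not a Listed Premises (rule 10)? yes; not a Tier VI Undertaking (rule 4)? no; the establishment handles raw meat? no — 1 of 3 hold (need ≥2) → not satisfied.
rule 3 — Registered Business: not a Class-H Kitchen (rule 6)? no; not a Critical Premises (rule 5)? yes; Provisional Outlet (rule 7)? no — 1 of 3 hold (need ≥2) → not satisfied.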